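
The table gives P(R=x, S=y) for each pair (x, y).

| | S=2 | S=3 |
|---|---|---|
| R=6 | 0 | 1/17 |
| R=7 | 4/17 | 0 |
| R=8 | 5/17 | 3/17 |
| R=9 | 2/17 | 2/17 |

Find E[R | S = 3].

8

P(S = 3) = 6/17.
Σ R·P over the event = 6·(1/17) + 8·(3/17) + 9·(2/17) = 48/17.
E[R | S = 3] = (48/17) / (6/17) = 8.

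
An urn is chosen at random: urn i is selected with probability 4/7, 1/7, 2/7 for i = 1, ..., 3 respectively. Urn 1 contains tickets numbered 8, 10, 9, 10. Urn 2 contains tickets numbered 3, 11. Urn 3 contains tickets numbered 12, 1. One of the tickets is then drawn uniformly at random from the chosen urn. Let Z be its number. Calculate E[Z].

57/7

E[Z | urn 1] = (8+10+9+10)/4 = 37/4.
E[Z | urn 2] = (3+11)/2 = 7.
E[Z | urn 3] = (12+1)/2 = 13/2.
By the law of total expectation,
E[Z] = (4/7)·(37/4) + (1/7)·(7) + (2/7)·(13/2) = 57/7.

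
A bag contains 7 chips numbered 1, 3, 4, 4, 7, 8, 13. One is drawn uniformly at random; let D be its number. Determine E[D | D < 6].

3

P(D < 6) = 4/7.
Σ over the event: 1·1/7 + 3·1/7 + 4·2/7 = 12/7.
E[D | D < 6] = (12/7) / (4/7) = 3.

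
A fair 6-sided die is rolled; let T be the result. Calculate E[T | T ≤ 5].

Given T ≤ 5, T is equally likely to be any of {1, 2, 3, 4, 5}.
E[T | T ≤ 5] = (1 + 2 + 3 + 4 + 5) / 5 = 3.

3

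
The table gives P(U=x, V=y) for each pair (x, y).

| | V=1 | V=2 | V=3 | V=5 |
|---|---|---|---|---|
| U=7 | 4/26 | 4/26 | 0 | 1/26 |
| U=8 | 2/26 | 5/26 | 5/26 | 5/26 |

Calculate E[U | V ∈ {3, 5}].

P(V ∈ {3, 5}) = 11/26.
Σ U·P over the event = 7·(1/26) + 8·(5/26) + 8·(5/26) = 87/26.
E[U | V ∈ {3, 5}] = (87/26) / (11/26) = 87/11.

87/11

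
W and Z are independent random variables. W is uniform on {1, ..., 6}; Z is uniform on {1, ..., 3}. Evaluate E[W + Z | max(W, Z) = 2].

Outcomes with max(W, Z) = 2: (1,2), (2,1), (2,2), each with probability 1/18.
E[W + Z | max(W, Z) = 2] = (3 + 3 + 4) / 3 = 10/3.

10/3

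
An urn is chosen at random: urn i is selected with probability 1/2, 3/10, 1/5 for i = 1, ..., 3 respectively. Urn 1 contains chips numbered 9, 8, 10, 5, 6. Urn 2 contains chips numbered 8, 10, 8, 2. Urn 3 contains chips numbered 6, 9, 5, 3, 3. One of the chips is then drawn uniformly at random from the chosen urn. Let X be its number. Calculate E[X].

E[X | urn 1] = (9+8+10+5+6)/5 = 38/5.
E[X | urn 2] = (8+10+8+2)/4 = 7.
E[X | urn 3] = (6+9+5+3+3)/5 = 26/5.
By the law of total expectation,
E[X] = (1/2)·(38/5) + (3/10)·(7) + (1/5)·(26/5) = 347/50.

347/50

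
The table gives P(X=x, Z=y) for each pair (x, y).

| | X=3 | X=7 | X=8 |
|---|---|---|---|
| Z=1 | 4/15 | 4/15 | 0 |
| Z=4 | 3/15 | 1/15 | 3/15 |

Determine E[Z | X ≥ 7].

P(X ≥ 7) = 8/15.
Σ Z·P over the event = 1·(4/15) + 4·(1/15) + 4·(3/15) = 4/3.
E[Z | X ≥ 7] = (4/3) / (8/15) = 5/2.

5/2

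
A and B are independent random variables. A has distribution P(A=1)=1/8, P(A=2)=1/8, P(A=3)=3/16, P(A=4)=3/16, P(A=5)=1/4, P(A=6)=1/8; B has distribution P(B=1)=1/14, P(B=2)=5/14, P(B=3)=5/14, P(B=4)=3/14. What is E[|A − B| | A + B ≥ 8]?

P(A + B ≥ 8) = 67/224.
Summing |A−B|·P(x,y) over outcomes with A + B ≥ 8 gives 67/112.
E[|A − B| | A + B ≥ 8] = (67/112) / (67/224) = 2.

2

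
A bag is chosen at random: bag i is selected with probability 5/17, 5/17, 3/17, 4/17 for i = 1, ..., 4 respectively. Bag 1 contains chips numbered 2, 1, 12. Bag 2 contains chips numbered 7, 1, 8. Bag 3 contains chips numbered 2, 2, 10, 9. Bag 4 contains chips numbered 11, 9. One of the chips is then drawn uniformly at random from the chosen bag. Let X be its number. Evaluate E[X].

1307/204

E[X | bag 1] = (2+1+12)/3 = 5.
E[X | bag 2] = (7+1+8)/3 = 16/3.
E[X | bag 3] = (2+2+10+9)/4 = 23/4.
E[X | bag 4] = (11+9)/2 = 10.
E[X] = (5/17)·(5) + (5/17)·(16/3) + (3/17)·(23/4) + (4/17)·(10) = 1307/204.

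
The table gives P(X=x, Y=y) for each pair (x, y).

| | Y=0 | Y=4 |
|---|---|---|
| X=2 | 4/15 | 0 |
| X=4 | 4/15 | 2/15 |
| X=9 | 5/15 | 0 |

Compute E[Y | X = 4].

4/3

P(X = 4) = 2/5.
Σ Y·P over the event = 0·(4/15) + 4·(2/15) = 8/15.
E[Y | X = 4] = (8/15) / (2/5) = 4/3.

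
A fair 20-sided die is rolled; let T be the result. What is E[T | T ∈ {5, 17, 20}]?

14

P(T ∈ {5, 17, 20}) = 3/20.
Σ over the event: 5·1/20 + 17·1/20 + 20·1/20 = 21/10.
E[T | T ∈ {5, 17, 20}] = (21/10) / (3/20) = 14.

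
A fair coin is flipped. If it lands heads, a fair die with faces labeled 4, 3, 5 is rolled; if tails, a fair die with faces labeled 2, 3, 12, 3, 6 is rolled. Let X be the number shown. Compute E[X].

23/5

E[X | heads] = (4+3+5)/3 = 4.
E[X | tails] = (2+3+12+3+6)/5 = 26/5.
E[X] = (1/2)·(4) + (1/2)·(26/5) = 23/5.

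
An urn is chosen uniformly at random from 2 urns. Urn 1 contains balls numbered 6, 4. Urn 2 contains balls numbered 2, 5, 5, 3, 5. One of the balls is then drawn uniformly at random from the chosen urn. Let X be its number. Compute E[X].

E[X | urn 1] = (6+4)/2 = 5.
E[X | urn 2] = (2+5+5+3+5)/5 = 4.
E[X] = (1/2)·(5) + (1/2)·(4) = 9/2.

9/2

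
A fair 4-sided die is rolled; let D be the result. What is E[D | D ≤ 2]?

3/2

Given D ≤ 2, D is equally likely to be any of {1, 2}.
E[D | D ≤ 2] = (1 + 2) / 2 = 3/2.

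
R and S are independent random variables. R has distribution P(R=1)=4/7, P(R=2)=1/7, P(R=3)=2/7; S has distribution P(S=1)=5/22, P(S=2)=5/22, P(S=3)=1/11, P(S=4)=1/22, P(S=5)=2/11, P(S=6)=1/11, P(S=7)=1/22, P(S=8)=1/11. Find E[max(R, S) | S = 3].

P(S = 3) = 1/11.
Summing max(R,S)·P(x,y) over outcomes with S = 3 gives 3/11.
E[max(R, S) | S = 3] = (3/11) / (1/11) = 3.

3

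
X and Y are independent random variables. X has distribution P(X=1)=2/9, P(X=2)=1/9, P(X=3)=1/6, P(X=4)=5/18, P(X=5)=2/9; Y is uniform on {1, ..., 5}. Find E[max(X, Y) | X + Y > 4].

310/71

P(X + Y > 4) = 71/90.
Summing max(X,Y)·P(x,y) over outcomes with X + Y > 4 gives 31/9.
E[max(X, Y) | X + Y > 4] = (31/9) / (71/90) = 310/71.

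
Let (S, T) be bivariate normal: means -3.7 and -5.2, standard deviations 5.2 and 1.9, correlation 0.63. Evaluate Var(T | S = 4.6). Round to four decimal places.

2.1772

The conditional variance in a bivariate normal is σ_T²(1 − ρ²), independent of x.
Var(T | S=4.6) = (1.9)²·(1 − (0.63)²) = 3.61·0.6031 = 2.1772.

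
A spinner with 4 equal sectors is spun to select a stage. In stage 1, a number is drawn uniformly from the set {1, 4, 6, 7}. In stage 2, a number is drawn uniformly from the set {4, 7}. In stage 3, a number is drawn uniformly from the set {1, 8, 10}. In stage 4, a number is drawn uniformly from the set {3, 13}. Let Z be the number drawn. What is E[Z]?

E[Z | stage 1] = (1+4+6+7)/4 = 9/2.
E[Z | stage 2] = (4+7)/2 = 11/2.
E[Z | stage 3] = (1+8+10)/3 = 19/3.
E[Z | stage 4] = (3+13)/2 = 8.
By the law of total expectation,
E[Z] = (1/4)·(9/2) + (1/4)·(11/2) + (1/4)·(19/3) + (1/4)·(8) = 73/12.

73/12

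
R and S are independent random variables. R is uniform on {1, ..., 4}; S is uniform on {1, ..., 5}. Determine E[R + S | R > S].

5

Outcomes with R > S: (2,1), (3,1), (3,2), (4,1), (4,2), (4,3), each with probability 1/20.
E[R + S | R > S] = (3 + 4 + 5 + 5 + 6 + 7) / 6 = 5.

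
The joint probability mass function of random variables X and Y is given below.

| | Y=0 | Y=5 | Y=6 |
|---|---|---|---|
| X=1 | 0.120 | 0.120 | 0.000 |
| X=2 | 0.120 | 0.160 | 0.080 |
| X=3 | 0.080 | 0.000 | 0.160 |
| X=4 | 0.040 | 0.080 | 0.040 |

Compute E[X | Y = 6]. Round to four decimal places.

P(Y = 6) = 0.280.
Σ X·P over the event = 2·(0.080) + 3·(0.160) + 4·(0.040) = 0.800.
E[X | Y = 6] = (0.800) / (0.280) = 2.8571.

2.8571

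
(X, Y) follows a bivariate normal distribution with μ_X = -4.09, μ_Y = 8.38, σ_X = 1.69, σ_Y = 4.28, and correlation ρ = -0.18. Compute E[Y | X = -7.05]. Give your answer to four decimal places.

9.7293

The regression of Y on X has slope ρ·σ_Y/σ_X and passes through (μ_X, μ_Y).
E[Y | X=-7.05] = 8.38 + (-0.18)·(4.28/1.69)·(-7.05 − (-4.09)) = 8.38 + (-0.45586)·(-2.96) = 9.7293.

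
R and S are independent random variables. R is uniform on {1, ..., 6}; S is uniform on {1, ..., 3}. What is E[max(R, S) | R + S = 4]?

Outcomes with R + S = 4: (1,3), (2,2), (3,1), each with probability 1/18.
E[max(R, S) | R + S = 4] = (3 + 2 + 3) / 3 = 8/3.

8/3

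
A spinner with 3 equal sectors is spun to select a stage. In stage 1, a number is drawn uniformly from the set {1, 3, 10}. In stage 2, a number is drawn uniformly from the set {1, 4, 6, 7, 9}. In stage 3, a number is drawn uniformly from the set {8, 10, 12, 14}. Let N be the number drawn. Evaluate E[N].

E[N | stage 1] = (1+3+10)/3 = 14/3.
E[N | stage 2] = (1+4+6+7+9)/5 = 27/5.
E[N | stage 3] = (8+10+12+14)/4 = 11.
E[N] = (1/3)·(14/3) + (1/3)·(27/5) + (1/3)·(11) = 316/45.

316/45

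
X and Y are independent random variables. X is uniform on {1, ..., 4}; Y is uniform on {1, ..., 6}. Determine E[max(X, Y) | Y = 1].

Outcomes with Y = 1: (1,1), (2,1), (3,1), (4,1), each with probability 1/24.
E[max(X, Y) | Y = 1] = (1 + 2 + 3 + 4) / 4 = 5/2.

5/2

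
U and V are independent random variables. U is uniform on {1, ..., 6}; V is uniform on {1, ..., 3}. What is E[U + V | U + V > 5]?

Outcomes with U + V > 5: (3,3), (4,2), (4,3), (5,1), (5,2), (5,3), (6,1), (6,2), (6,3), each with probability 1/18.
E[U + V | U + V > 5] = (6 + 6 + 7 + 6 + 7 + 8 + 7 + 8 + 9) / 9 = 64/9.

64/9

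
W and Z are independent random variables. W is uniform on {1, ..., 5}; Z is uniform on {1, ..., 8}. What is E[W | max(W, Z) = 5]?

35/9

P(max(W, Z) = 5) = 9/40.
Summing W·P(x,y) over outcomes with max(W, Z) = 5 gives 7/8.
E[W | max(W, Z) = 5] = (7/8) / (9/40) = 35/9.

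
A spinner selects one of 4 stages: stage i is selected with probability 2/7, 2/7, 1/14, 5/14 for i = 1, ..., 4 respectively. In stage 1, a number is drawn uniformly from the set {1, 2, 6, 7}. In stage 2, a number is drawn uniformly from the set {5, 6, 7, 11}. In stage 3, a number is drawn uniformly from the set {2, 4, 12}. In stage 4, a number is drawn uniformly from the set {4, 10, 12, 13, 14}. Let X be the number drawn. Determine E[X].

E[X | stage 1] = (1+2+6+7)/4 = 4.
E[X | stage 2] = (5+6+7+11)/4 = 29/4.
E[X | stage 3] = (2+4+12)/3 = 6.
E[X | stage 4] = (4+10+12+13+14)/5 = 53/5.
By the law of total expectation,
E[X] = (2/7)·(4) + (2/7)·(29/4) + (1/14)·(6) + (5/14)·(53/5) = 52/7.

52/7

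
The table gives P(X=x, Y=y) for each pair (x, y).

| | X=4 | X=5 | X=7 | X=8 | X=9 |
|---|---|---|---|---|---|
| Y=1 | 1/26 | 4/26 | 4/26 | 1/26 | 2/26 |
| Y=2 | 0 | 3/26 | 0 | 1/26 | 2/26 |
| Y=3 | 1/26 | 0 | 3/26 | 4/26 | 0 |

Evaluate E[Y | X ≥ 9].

3/2

P(X ≥ 9) = 2/13.
Σ Y·P over the event = 1·(2/26) + 2·(2/26) = 3/13.
E[Y | X ≥ 9] = (3/13) / (2/13) = 3/2.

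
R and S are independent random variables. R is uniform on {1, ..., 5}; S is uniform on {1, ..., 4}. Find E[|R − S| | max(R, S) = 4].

12/7

P(max(R, S) = 4) = 7/20.
Summing |R−S|·P(x,y) over outcomes with max(R, S) = 4 gives 3/5.
E[|R − S| | max(R, S) = 4] = (3/5) / (7/20) = 12/7.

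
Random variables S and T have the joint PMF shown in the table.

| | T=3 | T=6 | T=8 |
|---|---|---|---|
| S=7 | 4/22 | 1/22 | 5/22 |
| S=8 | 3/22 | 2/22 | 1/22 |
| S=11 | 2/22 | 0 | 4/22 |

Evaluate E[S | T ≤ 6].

P(T ≤ 6) = 6/11.
Σ S·P over the event = 7·(4/22) + 7·(1/22) + 8·(3/22) + 8·(2/22) + 11·(2/22) = 97/22.
E[S | T ≤ 6] = (97/22) / (6/11) = 97/12.

97/12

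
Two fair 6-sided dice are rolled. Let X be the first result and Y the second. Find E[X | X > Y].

14/3

P(X > Y) = 5/12.
Summing X·P(x,y) over outcomes with X > Y gives 35/18.
E[X | X > Y] = (35/18) / (5/12) = 14/3.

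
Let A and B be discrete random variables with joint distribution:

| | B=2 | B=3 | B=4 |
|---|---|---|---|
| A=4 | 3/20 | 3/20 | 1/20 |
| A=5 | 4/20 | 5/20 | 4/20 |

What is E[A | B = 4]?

P(B = 4) = 1/4.
Σ A·P over the event = 4·(1/20) + 5·(4/20) = 6/5.
E[A | B = 4] = (6/5) / (1/4) = 24/5.

24/5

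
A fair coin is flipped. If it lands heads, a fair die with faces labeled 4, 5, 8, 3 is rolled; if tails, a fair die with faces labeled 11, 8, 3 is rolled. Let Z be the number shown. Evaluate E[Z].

37/6

E[Z | heads] = (4+5+8+3)/4 = 5.
E[Z | tails] = (11+8+3)/3 = 22/3.
E[Z] = (1/2)·(5) + (1/2)·(22/3) = 37/6.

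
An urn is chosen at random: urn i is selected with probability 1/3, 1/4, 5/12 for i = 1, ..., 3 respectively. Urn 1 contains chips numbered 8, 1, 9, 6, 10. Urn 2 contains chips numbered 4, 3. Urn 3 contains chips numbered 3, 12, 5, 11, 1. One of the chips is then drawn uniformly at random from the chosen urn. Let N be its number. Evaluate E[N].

E[N | urn 1] = (8+1+9+6+10)/5 = 34/5.
E[N | urn 2] = (4+3)/2 = 7/2.
E[N | urn 3] = (3+12+5+11+1)/5 = 32/5.
E[N] = (1/3)·(34/5) + (1/4)·(7/2) + (5/12)·(32/5) = 697/120.

697/120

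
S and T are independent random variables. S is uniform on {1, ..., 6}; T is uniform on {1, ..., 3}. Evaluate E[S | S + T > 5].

Outcomes with S + T > 5: (3,3), (4,2), (4,3), (5,1), (5,2), (5,3), (6,1), (6,2), (6,3), each with probability 1/18.
E[S | S + T > 5] = (3 + 4 + 4 + 5 + 5 + 5 + 6 + 6 + 6) / 9 = 44/9.

44/9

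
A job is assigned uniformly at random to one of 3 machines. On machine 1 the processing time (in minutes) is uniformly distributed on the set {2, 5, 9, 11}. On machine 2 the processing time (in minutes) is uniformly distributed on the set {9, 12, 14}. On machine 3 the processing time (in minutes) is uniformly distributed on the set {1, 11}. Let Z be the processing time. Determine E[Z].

E[Z | machine 1] = (2+5+9+11)/4 = 27/4.
E[Z | machine 2] = (9+12+14)/3 = 35/3.
E[Z | machine 3] = (1+11)/2 = 6.
E[Z] = (1/3)·(27/4) + (1/3)·(35/3) + (1/3)·(6) = 293/36.

293/36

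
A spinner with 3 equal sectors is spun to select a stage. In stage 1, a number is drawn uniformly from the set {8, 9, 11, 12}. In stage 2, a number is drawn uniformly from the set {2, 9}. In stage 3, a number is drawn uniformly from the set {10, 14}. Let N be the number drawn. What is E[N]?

55/6

E[N | stage 1] = (8+9+11+12)/4 = 10.
E[N | stage 2] = (2+9)/2 = 11/2.
E[N | stage 3] = (10+14)/2 = 12.
By the law of total expectation,
E[N] = (1/3)·(10) + (1/3)·(11/2) + (1/3)·(12) = 55/6.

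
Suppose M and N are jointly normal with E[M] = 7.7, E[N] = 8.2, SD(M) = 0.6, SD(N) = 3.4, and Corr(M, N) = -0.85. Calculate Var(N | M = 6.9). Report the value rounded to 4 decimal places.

For a bivariate normal, Var(N | M=x) = σ_N²(1 − ρ²).
Var(N | M=6.9) = (3.4)²·(1 − (-0.85)²) = 11.56·0.2775 = 3.2079.

3.2079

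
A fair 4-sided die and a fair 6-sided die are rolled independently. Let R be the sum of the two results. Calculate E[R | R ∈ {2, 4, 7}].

21/4

P(R ∈ {2, 4, 7}) = 1/3.
Σ over the event: 2·1/24 + 4·1/8 + 7·1/6 = 7/4.
E[R | R ∈ {2, 4, 7}] = (7/4) / (1/3) = 21/4.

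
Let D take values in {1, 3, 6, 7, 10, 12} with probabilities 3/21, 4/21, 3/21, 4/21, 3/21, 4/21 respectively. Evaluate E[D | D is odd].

43/11

P(D is odd) = 11/21.
Σ over the event: 1·1/7 + 3·4/21 + 7·4/21 = 43/21.
E[D | D is odd] = (43/21) / (11/21) = 43/11.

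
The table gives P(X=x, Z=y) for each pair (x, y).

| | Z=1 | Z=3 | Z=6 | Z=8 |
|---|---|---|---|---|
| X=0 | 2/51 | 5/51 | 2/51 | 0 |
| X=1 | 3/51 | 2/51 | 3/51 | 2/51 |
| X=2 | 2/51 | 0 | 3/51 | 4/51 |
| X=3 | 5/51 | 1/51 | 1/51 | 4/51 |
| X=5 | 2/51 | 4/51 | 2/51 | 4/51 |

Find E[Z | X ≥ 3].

P(X ≥ 3) = 23/51.
Σ Z·P over the event = 1·(5/51) + 3·(1/51) + 6·(1/51) + 8·(4/51) + 1·(2/51) + 3·(4/51) + 6·(2/51) + 8·(4/51) = 104/51.
E[Z | X ≥ 3] = (104/51) / (23/51) = 104/23.

104/23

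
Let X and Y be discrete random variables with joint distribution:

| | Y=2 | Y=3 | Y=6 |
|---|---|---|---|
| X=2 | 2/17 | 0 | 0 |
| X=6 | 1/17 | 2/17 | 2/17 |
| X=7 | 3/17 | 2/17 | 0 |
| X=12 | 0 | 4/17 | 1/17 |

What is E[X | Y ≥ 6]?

8

P(Y ≥ 6) = 3/17.
Σ X·P over the event = 6·(2/17) + 12·(1/17) = 24/17.
E[X | Y ≥ 6] = (24/17) / (3/17) = 8.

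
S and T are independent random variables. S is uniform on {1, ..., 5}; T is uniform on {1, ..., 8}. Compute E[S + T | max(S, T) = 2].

P(max(S, T) = 2) = 3/40.
Summing (S+T)·P(x,y) over outcomes with max(S, T) = 2 gives 1/4.
E[S + T | max(S, T) = 2] = (1/4) / (3/40) = 10/3.

10/3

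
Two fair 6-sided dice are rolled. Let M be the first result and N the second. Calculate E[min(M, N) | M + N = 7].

2

Outcomes with M + N = 7: (1,6), (2,5), (3,4), (4,3), (5,2), (6,1), each with probability 1/36.
E[min(M, N) | M + N = 7] = (1 + 2 + 3 + 3 + 2 + 1) / 6 = 2.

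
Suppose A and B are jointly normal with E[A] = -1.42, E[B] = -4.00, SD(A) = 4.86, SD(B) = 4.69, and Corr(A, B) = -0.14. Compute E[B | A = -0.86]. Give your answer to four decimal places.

The regression of B on A has slope ρ·σ_B/σ_A and passes through (μ_A, μ_B).
E[B | A=-0.86] = -4.00 + (-0.14)·(4.69/4.86)·(-0.86 − (-1.42)) = -4.00 + (-0.1351)·(0.56) = -4.0757.

-4.0757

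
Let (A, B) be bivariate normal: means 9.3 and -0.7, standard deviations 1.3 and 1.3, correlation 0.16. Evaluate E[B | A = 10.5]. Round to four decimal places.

For a bivariate normal, E[B | A=x] = μ_B + ρ·(σ_B/σ_A)·(x − μ_A).
E[B | A=10.5] = -0.7 + (0.16)·(1.3/1.3)·(10.5 − (9.3)) = -0.7 + (0.16)·(1.2) = -0.5080.

-0.5080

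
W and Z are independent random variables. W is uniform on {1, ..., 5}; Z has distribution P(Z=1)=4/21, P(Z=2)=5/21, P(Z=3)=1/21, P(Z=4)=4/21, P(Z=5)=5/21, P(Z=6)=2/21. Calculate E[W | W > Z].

P(W > Z) = 37/105.
Summing W·P(x,y) over outcomes with W > Z gives 29/21.
E[W | W > Z] = (29/21) / (37/105) = 145/37.

145/37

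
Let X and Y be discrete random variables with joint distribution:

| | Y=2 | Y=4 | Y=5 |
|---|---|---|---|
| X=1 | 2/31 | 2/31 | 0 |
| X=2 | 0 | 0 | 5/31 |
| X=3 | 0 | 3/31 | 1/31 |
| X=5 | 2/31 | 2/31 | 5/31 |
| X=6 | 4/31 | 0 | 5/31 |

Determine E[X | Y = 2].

P(Y = 2) = 8/31.
Σ X·P over the event = 1·(2/31) + 5·(2/31) + 6·(4/31) = 36/31.
E[X | Y = 2] = (36/31) / (8/31) = 9/2.

9/2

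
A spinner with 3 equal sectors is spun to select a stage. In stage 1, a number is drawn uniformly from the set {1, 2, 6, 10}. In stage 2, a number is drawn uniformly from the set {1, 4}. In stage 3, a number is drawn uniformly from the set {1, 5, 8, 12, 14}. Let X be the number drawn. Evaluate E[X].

61/12

E[X | stage 1] = (1+2+6+10)/4 = 19/4.
E[X | stage 2] = (1+4)/2 = 5/2.
E[X | stage 3] = (1+5+8+12+14)/5 = 8.
E[X] = (1/3)·(19/4) + (1/3)·(5/2) + (1/3)·(8) = 61/12.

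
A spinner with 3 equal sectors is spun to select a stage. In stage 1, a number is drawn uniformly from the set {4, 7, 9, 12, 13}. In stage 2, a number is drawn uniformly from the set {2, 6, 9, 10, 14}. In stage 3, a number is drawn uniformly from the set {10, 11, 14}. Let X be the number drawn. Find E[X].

433/45

E[X | stage 1] = (4+7+9+12+13)/5 = 9.
E[X | stage 2] = (2+6+9+10+14)/5 = 41/5.
E[X | stage 3] = (10+11+14)/3 = 35/3.
E[X] = (1/3)·(9) + (1/3)·(41/5) + (1/3)·(35/3) = 433/45.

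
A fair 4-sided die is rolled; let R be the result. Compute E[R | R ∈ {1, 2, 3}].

2

P(R ∈ {1, 2, 3}) = 3/4.
Σ over the event: 1·1/4 + 2·1/4 + 3·1/4 = 3/2.
E[R | R ∈ {1, 2, 3}] = (3/2) / (3/4) = 2.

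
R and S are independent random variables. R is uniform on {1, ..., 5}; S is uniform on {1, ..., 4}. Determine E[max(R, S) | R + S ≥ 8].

14/3

P(R + S ≥ 8) = 3/20.
Summing max(R,S)·P(x,y) over outcomes with R + S ≥ 8 gives 7/10.
E[max(R, S) | R + S ≥ 8] = (7/10) / (3/20) = 14/3.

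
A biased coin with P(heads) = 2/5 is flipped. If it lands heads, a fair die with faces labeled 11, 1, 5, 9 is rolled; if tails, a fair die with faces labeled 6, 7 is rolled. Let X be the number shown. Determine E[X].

13/2

E[X | heads] = (11+1+5+9)/4 = 13/2.
E[X | tails] = (6+7)/2 = 13/2.
E[X] = (2/5)·(13/2) + (3/5)·(13/2) = 13/2.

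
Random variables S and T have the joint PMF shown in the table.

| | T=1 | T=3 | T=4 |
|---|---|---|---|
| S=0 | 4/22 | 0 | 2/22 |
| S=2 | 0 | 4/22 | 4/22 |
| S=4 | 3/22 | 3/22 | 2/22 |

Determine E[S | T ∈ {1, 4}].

P(T ∈ {1, 4}) = 15/22.
Σ S·P over the event = 0·(4/22) + 0·(2/22) + 2·(4/22) + 4·(3/22) + 4·(2/22) = 14/11.
E[S | T ∈ {1, 4}] = (14/11) / (15/22) = 28/15.

28/15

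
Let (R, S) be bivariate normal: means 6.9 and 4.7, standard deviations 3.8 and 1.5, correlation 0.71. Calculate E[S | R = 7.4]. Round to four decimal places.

The regression of S on R has slope ρ·σ_S/σ_R and passes through (μ_R, μ_S).
E[S | R=7.4] = 4.7 + (0.71)·(1.5/3.8)·(7.4 − (6.9)) = 4.7 + (0.28026)·(0.5) = 4.8401.

4.8401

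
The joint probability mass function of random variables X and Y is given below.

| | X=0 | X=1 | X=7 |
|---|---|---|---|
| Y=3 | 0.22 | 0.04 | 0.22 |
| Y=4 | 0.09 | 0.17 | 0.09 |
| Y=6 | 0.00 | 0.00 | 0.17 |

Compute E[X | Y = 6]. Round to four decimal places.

P(Y = 6) = 0.17.
Σ X·P over the event = 7·(0.17) = 1.19.
E[X | Y = 6] = (1.19) / (0.17) = 7.0000.

7.0000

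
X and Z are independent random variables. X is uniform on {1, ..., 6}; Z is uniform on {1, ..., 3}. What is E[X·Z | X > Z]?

P(X > Z) = 2/3.
Summing XZ·P(x,y) over outcomes with X > Z gives 101/18.
E[X·Z | X > Z] = (101/18) / (2/3) = 101/12.

101/12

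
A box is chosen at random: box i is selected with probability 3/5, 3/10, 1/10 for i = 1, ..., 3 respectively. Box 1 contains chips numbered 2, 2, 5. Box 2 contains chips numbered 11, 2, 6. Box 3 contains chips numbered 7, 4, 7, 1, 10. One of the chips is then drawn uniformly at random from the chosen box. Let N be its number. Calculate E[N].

107/25

E[N | box 1] = (2+2+5)/3 = 3.
E[N | box 2] = (11+2+6)/3 = 19/3.
E[N | box 3] = (7+4+7+1+10)/5 = 29/5.
E[N] = (3/5)·(3) + (3/10)·(19/3) + (1/10)·(29/5) = 107/25.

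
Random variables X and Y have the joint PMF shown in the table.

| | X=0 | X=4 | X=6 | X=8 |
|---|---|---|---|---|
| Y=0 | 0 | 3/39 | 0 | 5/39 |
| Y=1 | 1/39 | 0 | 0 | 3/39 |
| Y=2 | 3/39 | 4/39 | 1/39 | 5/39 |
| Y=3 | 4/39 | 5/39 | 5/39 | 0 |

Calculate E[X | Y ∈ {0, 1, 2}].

P(Y ∈ {0, 1, 2}) = 25/39.
Σ X·P over the event = 0·(1/39) + 0·(3/39) + 4·(3/39) + 4·(4/39) + 6·(1/39) + 8·(5/39) + 8·(3/39) + 8·(5/39) = 46/13.
E[X | Y ∈ {0, 1, 2}] = (46/13) / (25/39) = 138/25.

138/25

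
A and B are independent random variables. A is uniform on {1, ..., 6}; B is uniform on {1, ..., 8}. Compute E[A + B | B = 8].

Outcomes with B = 8: (1,8), (2,8), (3,8), (4,8), (5,8), (6,8), each with probability 1/48.
E[A + B | B = 8] = (9 + 10 + 11 + 12 + 13 + 14) / 6 = 23/2.

23/2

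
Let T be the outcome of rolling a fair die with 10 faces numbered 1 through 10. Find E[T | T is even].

Given T is even, T is equally likely to be any of {2, 4, 6, 8, 10}.
E[T | T is even] = (2 + 4 + 6 + 8 + 10) / 5 = 6.

6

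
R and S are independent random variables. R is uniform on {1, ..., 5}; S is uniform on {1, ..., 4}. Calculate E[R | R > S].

4

Outcomes with R > S: (2,1), (3,1), (3,2), (4,1), (4,2), (4,3), (5,1), (5,2), (5,3), (5,4), each with probability 1/20.
E[R | R > S] = (2 + 3 + 3 + 4 + 4 + 4 + 5 + 5 + 5 + 5) / 10 = 4.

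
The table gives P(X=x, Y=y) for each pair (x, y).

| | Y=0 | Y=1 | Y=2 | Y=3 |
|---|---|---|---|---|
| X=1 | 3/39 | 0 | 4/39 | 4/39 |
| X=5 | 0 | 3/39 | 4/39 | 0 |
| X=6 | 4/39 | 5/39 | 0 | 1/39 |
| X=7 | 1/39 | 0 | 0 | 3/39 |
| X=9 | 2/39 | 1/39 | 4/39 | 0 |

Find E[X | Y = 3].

P(Y = 3) = 8/39.
Σ X·P over the event = 1·(4/39) + 6·(1/39) + 7·(3/39) = 31/39.
E[X | Y = 3] = (31/39) / (8/39) = 31/8.

31/8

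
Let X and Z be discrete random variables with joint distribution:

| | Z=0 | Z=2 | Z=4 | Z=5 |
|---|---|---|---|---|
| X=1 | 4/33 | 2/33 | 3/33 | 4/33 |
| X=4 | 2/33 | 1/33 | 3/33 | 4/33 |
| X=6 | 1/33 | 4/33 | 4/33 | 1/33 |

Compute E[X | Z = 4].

39/10

P(Z = 4) = 10/33.
Σ X·P over the event = 1·(3/33) + 4·(3/33) + 6·(4/33) = 13/11.
E[X | Z = 4] = (13/11) / (10/33) = 39/10.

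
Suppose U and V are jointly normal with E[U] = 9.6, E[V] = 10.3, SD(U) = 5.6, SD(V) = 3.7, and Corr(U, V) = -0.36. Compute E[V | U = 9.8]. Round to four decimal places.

10.2524

The regression of V on U has slope ρ·σ_V/σ_U and passes through (μ_U, μ_V).
E[V | U=9.8] = 10.3 + (-0.36)·(3.7/5.6)·(9.8 − (9.6)) = 10.3 + (-0.23786)·(0.2) = 10.2524.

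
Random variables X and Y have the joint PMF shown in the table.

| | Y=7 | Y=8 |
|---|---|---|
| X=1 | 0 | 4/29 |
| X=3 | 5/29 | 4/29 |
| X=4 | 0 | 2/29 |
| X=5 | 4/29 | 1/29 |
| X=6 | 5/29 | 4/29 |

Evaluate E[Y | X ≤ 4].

P(X ≤ 4) = 15/29.
Σ Y·P over the event = 8·(4/29) + 7·(5/29) + 8·(4/29) + 8·(2/29) = 115/29.
E[Y | X ≤ 4] = (115/29) / (15/29) = 23/3.

23/3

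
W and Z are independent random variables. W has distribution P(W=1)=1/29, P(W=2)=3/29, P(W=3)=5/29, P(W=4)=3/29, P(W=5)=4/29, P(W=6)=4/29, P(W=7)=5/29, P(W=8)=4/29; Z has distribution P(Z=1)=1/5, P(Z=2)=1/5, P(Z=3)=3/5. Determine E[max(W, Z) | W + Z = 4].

P(W + Z = 4) = 11/145.
Summing max(W,Z)·P(x,y) over outcomes with W + Z = 4 gives 6/29.
E[max(W, Z) | W + Z = 4] = (6/29) / (11/145) = 30/11.

30/11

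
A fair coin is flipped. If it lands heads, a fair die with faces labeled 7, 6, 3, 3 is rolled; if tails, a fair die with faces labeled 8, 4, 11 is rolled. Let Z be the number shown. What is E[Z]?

149/24

E[Z | heads] = (7+6+3+3)/4 = 19/4.
E[Z | tails] = (8+4+11)/3 = 23/3.
E[Z] = (1/2)·(19/4) + (1/2)·(23/3) = 149/24.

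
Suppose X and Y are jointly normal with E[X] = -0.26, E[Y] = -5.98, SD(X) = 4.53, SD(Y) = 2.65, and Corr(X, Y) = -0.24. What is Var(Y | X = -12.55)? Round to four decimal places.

Var(Y | X=x) = (1 − ρ²)·σ_Y².
Var(Y | X=-12.55) = (2.65)²·(1 − (-0.24)²) = 7.0225·0.9424 = 6.6180.

6.6180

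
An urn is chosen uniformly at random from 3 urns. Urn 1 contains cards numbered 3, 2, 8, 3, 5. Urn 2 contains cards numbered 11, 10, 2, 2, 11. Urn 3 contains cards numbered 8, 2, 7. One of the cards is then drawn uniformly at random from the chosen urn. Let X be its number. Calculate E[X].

E[X | urn 1] = (3+2+8+3+5)/5 = 21/5.
E[X | urn 2] = (11+10+2+2+11)/5 = 36/5.
E[X | urn 3] = (8+2+7)/3 = 17/3.
E[X] = (1/3)·(21/5) + (1/3)·(36/5) + (1/3)·(17/3) = 256/45.

256/45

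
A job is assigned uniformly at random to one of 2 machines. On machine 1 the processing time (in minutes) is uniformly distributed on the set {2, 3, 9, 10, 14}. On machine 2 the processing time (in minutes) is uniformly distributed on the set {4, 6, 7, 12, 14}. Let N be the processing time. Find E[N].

E[N | machine 1] = (2+3+9+10+14)/5 = 38/5.
E[N | machine 2] = (4+6+7+12+14)/5 = 43/5.
E[N] = (1/2)·(38/5) + (1/2)·(43/5) = 81/10.

81/10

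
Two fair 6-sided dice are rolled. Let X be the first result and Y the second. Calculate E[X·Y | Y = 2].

7

Outcomes with Y = 2: (1,2), (2,2), (3,2), (4,2), (5,2), (6,2), each with probability 1/36.
E[X·Y | Y = 2] = (2 + 4 + 6 + 8 + 10 + 12) / 6 = 7.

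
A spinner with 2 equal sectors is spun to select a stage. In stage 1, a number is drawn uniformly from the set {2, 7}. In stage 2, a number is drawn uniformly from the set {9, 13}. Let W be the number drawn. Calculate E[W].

E[W | stage 1] = (2+7)/2 = 9/2.
E[W | stage 2] = (9+13)/2 = 11.
E[W] = (1/2)·(9/2) + (1/2)·(11) = 31/4.

31/4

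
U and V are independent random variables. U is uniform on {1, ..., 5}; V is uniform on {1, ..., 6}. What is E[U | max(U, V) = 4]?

22/7

P(max(U, V) = 4) = 7/30.
Summing U·P(x,y) over outcomes with max(U, V) = 4 gives 11/15.
E[U | max(U, V) = 4] = (11/15) / (7/30) = 22/7.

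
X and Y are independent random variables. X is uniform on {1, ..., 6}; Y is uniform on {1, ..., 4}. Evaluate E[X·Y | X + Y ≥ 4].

P(X + Y ≥ 4) = 7/8.
Summing XY·P(x,y) over outcomes with X + Y ≥ 4 gives 205/24.
E[X·Y | X + Y ≥ 4] = (205/24) / (7/8) = 205/21.

205/21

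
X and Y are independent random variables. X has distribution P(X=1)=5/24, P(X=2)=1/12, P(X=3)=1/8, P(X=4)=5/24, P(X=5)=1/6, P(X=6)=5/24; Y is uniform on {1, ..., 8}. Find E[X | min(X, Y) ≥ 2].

83/19

P(min(X, Y) ≥ 2) = 133/192.
Summing X·P(x,y) over outcomes with min(X, Y) ≥ 2 gives 581/192.
E[X | min(X, Y) ≥ 2] = (581/192) / (133/192) = 83/19.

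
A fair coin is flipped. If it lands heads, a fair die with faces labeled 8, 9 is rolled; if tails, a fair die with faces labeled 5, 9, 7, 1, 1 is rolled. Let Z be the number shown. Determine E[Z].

E[Z | heads] = (8+9)/2 = 17/2.
E[Z | tails] = (5+9+7+1+1)/5 = 23/5.
E[Z] = (1/2)·(17/2) + (1/2)·(23/5) = 131/20.

131/20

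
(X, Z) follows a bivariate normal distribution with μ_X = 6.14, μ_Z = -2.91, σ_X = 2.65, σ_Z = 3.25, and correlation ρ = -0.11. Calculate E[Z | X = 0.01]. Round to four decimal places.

-2.0830

E[Z | X=x] = μ_Z + ρ(σ_Z/σ_X)(x − μ_X) for jointly normal variables.
E[Z | X=0.01] = -2.91 + (-0.11)·(3.25/2.65)·(0.01 − (6.14)) = -2.91 + (-0.13491)·(-6.13) = -2.0830.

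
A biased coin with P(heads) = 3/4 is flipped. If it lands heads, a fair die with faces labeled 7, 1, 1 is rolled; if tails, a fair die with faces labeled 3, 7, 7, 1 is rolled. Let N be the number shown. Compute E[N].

27/8

E[N | heads] = (7+1+1)/3 = 3.
E[N | tails] = (3+7+7+1)/4 = 9/2.
E[N] = (3/4)·(3) + (1/4)·(9/2) = 27/8.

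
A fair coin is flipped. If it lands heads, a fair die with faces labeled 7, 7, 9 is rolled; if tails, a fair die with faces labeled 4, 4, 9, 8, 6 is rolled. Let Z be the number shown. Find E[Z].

E[Z | heads] = (7+7+9)/3 = 23/3.
E[Z | tails] = (4+4+9+8+6)/5 = 31/5.
E[Z] = (1/2)·(23/3) + (1/2)·(31/5) = 104/15.

104/15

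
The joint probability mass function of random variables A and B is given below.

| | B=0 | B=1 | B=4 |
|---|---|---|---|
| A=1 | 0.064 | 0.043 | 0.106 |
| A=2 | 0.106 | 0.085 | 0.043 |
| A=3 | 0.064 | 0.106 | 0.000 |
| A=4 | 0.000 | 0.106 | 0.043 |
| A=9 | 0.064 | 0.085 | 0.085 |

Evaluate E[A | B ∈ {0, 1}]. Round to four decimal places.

P(B ∈ {0, 1}) = 0.723.
Summing A·P(A=x,B=y) over the conditioning event gives 2.764.
E[A | B ∈ {0, 1}] = (2.764) / (0.723) = 3.8230.

3.8230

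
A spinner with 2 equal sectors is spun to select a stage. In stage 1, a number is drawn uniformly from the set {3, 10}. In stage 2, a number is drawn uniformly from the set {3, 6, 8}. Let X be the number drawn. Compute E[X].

E[X | stage 1] = (3+10)/2 = 13/2.
E[X | stage 2] = (3+6+8)/3 = 17/3.
By the law of total expectation,
E[X] = (1/2)·(13/2) + (1/2)·(17/3) = 73/12.

73/12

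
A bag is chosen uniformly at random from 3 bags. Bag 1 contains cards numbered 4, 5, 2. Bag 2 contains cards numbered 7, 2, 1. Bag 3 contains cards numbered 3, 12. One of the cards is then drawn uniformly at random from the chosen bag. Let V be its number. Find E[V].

E[V | bag 1] = (4+5+2)/3 = 11/3.
E[V | bag 2] = (7+2+1)/3 = 10/3.
E[V | bag 3] = (3+12)/2 = 15/2.
By the law of total expectation,
E[V] = (1/3)·(11/3) + (1/3)·(10/3) + (1/3)·(15/2) = 29/6.

29/6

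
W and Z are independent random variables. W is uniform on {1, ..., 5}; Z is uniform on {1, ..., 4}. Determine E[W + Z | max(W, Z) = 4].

44/7

P(max(W, Z) = 4) = 7/20.
Summing (W+Z)·P(x,y) over outcomes with max(W, Z) = 4 gives 11/5.
E[W + Z | max(W, Z) = 4] = (11/5) / (7/20) = 44/7.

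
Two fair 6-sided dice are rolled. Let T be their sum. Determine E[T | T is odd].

7

P(T is odd) = 1/2.
Σ over the event: 3·1/18 + 5·1/9 + 7·1/6 + 9·1/9 + 11·1/18 = 7/2.
E[T | T is odd] = (7/2) / (1/2) = 7.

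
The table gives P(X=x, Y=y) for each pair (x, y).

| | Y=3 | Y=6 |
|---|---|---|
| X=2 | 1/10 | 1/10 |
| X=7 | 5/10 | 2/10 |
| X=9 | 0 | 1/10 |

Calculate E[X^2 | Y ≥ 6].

P(Y ≥ 6) = 2/5.
Σ X^2·P over the event = 4·(1/10) + 49·(2/10) + 81·(1/10) = 183/10.
E[X^2 | Y ≥ 6] = (183/10) / (2/5) = 183/4.

183/4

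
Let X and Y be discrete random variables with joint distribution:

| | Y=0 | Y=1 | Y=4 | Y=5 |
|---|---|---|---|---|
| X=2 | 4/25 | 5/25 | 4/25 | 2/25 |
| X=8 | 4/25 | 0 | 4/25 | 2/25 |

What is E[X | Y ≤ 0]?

5

P(Y ≤ 0) = 8/25.
Σ X·P over the event = 2·(4/25) + 8·(4/25) = 8/5.
E[X | Y ≤ 0] = (8/5) / (8/25) = 5.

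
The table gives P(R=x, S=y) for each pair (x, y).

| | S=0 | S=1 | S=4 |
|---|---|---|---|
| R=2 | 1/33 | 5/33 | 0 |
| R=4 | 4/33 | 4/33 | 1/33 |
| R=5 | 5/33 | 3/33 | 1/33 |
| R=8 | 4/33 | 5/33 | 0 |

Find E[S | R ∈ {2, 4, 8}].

P(R ∈ {2, 4, 8}) = 8/11.
Σ S·P over the event = 0·(1/33) + 1·(5/33) + 0·(4/33) + 1·(4/33) + 4·(1/33) + 0·(4/33) + 1·(5/33) = 6/11.
E[S | R ∈ {2, 4, 8}] = (6/11) / (8/11) = 3/4.

3/4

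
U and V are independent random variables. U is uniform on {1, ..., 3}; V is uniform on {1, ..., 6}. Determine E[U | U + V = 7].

P(U + V = 7) = 1/6.
Summing U·P(x,y) over outcomes with U + V = 7 gives 1/3.
E[U | U + V = 7] = (1/3) / (1/6) = 2.

2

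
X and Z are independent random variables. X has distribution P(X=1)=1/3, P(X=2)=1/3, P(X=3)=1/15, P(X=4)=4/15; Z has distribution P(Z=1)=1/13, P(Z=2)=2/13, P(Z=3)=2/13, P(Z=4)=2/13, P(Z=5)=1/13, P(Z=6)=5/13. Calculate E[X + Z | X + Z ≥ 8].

P(X + Z ≥ 8) = 21/65.
Summing (X+Z)·P(x,y) over outcomes with X + Z ≥ 8 gives 553/195.
E[X + Z | X + Z ≥ 8] = (553/195) / (21/65) = 79/9.

79/9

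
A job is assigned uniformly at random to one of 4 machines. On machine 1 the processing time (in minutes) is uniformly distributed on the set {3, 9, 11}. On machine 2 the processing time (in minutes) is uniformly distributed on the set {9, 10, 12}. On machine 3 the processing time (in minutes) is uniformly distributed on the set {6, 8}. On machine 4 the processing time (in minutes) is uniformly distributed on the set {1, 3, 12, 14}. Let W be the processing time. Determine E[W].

E[W | machine 1] = (3+9+11)/3 = 23/3.
E[W | machine 2] = (9+10+12)/3 = 31/3.
E[W | machine 3] = (6+8)/2 = 7.
E[W | machine 4] = (1+3+12+14)/4 = 15/2.
E[W] = (1/4)·(23/3) + (1/4)·(31/3) + (1/4)·(7) + (1/4)·(15/2) = 65/8.

65/8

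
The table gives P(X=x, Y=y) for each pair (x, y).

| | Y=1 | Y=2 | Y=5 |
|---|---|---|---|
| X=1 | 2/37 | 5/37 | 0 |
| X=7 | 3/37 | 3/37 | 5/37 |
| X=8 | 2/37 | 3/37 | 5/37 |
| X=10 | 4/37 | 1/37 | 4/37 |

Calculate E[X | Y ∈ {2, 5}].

175/26

P(Y ∈ {2, 5}) = 26/37.
Σ X·P over the event = 1·(5/37) + 7·(3/37) + 7·(5/37) + 8·(3/37) + 8·(5/37) + 10·(1/37) + 10·(4/37) = 175/37.
E[X | Y ∈ {2, 5}] = (175/37) / (26/37) = 175/26.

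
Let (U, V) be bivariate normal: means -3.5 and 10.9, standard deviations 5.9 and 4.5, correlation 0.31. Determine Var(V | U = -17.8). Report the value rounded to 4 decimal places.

Var(V | U=x) = (1 − ρ²)·σ_V².
Var(V | U=-17.8) = (4.5)²·(1 − (0.31)²) = 20.25·0.9039 = 18.3040.

18.3040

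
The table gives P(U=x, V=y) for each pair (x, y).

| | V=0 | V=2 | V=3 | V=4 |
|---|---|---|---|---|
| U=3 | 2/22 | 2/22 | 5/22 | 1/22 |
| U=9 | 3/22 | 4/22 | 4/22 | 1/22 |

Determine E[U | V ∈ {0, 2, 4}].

P(V ∈ {0, 2, 4}) = 13/22.
Σ U·P over the event = 3·(2/22) + 3·(2/22) + 3·(1/22) + 9·(3/22) + 9·(4/22) + 9·(1/22) = 87/22.
E[U | V ∈ {0, 2, 4}] = (87/22) / (13/22) = 87/13.

87/13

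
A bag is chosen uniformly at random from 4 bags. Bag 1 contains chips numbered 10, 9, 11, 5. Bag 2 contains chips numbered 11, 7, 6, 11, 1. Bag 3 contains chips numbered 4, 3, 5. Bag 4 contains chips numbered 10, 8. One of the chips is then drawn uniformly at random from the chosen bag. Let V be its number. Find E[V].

579/80

E[V | bag 1] = (10+9+11+5)/4 = 35/4.
E[V | bag 2] = (11+7+6+11+1)/5 = 36/5.
E[V | bag 3] = (4+3+5)/3 = 4.
E[V | bag 4] = (10+8)/2 = 9.
E[V] = (1/4)·(35/4) + (1/4)·(36/5) + (1/4)·(4) + (1/4)·(9) = 579/80.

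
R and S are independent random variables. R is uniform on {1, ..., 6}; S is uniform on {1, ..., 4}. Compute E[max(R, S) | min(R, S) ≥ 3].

Outcomes with min(R, S) ≥ 3: (3,3), (3,4), (4,3), (4,4), (5,3), (5,4), (6,3), (6,4), each with probability 1/24.
E[max(R, S) | min(R, S) ≥ 3] = (3 + 4 + 4 + 4 + 5 + 5 + 6 + 6) / 8 = 37/8.

37/8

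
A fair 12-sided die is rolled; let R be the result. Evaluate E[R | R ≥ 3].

Given R ≥ 3, R is equally likely to be any of {3, 4, 5, 6, 7, 8, 9, 10, 11, 12}.
E[R | R ≥ 3] = (3 + 4 + 5 + 6 + 7 + 8 + 9 + 10 + 11 + 12) / 10 = 15/2.

15/2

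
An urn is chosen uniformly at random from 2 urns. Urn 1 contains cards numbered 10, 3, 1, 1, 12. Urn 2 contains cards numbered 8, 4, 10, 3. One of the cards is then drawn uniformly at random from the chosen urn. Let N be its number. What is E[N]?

E[N | urn 1] = (10+3+1+1+12)/5 = 27/5.
E[N | urn 2] = (8+4+10+3)/4 = 25/4.
E[N] = (1/2)·(27/5) + (1/2)·(25/4) = 233/40.

233/40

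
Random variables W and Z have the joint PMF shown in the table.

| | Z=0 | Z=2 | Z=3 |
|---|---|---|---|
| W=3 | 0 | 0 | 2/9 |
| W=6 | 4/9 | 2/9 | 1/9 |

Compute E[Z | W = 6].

1

P(W = 6) = 7/9.
Σ Z·P over the event = 0·(4/9) + 2·(2/9) + 3·(1/9) = 7/9.
E[Z | W = 6] = (7/9) / (7/9) = 1.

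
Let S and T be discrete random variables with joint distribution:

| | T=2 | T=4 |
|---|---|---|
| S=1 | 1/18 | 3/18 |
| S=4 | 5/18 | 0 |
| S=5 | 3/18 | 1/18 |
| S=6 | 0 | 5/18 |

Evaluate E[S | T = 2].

P(T = 2) = 1/2.
Summing S·P(S=x,T=y) over the conditioning event gives 2.
E[S | T = 2] = (2) / (1/2) = 4.

4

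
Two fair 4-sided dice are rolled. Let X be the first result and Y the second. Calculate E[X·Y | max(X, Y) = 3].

27/5

Outcomes with max(X, Y) = 3: (1,3), (2,3), (3,1), (3,2), (3,3), each with probability 1/16.
E[X·Y | max(X, Y) = 3] = (3 + 6 + 3 + 6 + 9) / 5 = 27/5.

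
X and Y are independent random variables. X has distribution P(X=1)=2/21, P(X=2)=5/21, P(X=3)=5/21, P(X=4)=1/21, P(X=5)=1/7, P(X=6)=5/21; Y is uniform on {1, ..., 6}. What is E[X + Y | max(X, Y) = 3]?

54/11

P(max(X, Y) = 3) = 11/63.
Summing (X+Y)·P(x,y) over outcomes with max(X, Y) = 3 gives 6/7.
E[X + Y | max(X, Y) = 3] = (6/7) / (11/63) = 54/11.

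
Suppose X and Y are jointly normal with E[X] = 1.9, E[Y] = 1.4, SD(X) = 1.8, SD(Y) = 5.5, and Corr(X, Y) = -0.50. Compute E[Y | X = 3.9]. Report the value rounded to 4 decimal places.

For a bivariate normal, E[Y | X=x] = μ_Y + ρ·(σ_Y/σ_X)·(x − μ_X).
E[Y | X=3.9] = 1.4 + (-0.50)·(5.5/1.8)·(3.9 − (1.9)) = 1.4 + (-1.5278)·(2) = -1.6556.

-1.6556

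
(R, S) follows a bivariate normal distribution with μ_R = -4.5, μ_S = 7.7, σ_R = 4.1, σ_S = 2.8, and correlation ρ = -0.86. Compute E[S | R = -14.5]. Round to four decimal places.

13.5732

The regression of S on R has slope ρ·σ_S/σ_R and passes through (μ_R, μ_S).
E[S | R=-14.5] = 7.7 + (-0.86)·(2.8/4.1)·(-14.5 − (-4.5)) = 7.7 + (-0.58732)·(-10) = 13.5732.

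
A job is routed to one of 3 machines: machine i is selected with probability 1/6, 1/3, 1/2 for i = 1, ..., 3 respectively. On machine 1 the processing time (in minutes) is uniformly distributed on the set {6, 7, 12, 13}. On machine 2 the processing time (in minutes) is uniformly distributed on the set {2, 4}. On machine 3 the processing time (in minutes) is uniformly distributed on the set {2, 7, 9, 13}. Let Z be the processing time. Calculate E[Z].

155/24

E[Z | machine 1] = (6+7+12+13)/4 = 19/2.
E[Z | machine 2] = (2+4)/2 = 3.
E[Z | machine 3] = (2+7+9+13)/4 = 31/4.
By the law of total expectation,
E[Z] = (1/6)·(19/2) + (1/3)·(3) + (1/2)·(31/4) = 155/24.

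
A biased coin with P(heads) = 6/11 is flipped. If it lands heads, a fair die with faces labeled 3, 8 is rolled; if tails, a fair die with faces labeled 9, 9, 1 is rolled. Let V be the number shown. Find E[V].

E[V | heads] = (3+8)/2 = 11/2.
E[V | tails] = (9+9+1)/3 = 19/3.
By the law of total expectation,
E[V] = (6/11)·(11/2) + (5/11)·(19/3) = 194/33.

194/33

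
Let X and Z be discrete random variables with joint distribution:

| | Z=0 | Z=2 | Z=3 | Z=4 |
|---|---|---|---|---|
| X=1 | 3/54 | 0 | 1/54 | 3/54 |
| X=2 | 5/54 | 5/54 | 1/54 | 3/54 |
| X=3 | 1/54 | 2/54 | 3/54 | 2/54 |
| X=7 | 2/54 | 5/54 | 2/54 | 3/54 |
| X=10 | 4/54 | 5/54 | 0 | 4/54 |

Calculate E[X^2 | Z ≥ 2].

1493/39

P(Z ≥ 2) = 13/18.
Summing X^2·P(X=x,Z=y) over the conditioning event gives 1493/54.
E[X^2 | Z ≥ 2] = (1493/54) / (13/18) = 1493/39.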